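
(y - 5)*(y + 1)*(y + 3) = y^3 - y^2 - 17*y - 15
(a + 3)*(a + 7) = a^2 + 10*a + 21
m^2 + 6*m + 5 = (m + 1)*(m + 5)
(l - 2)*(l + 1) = l^2 - l - 2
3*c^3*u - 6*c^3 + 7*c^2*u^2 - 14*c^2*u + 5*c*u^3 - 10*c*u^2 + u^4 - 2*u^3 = (c + u)^2*(3*c + u)*(u - 2)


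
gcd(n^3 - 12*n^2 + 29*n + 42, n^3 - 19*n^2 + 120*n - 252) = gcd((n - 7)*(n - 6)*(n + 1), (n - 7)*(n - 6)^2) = n^2 - 13*n + 42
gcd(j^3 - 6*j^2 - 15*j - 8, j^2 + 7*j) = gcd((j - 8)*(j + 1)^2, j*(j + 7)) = 1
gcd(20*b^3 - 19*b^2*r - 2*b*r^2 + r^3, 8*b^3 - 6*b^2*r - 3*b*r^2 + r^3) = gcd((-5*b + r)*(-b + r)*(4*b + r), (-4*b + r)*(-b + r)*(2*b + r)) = -b + r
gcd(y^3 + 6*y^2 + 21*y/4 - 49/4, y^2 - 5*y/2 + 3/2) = y - 1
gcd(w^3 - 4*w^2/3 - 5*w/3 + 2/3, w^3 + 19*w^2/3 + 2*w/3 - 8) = 1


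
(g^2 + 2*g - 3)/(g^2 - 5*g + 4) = (g + 3)/(g - 4)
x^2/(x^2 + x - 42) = x^2/(x^2 + x - 42)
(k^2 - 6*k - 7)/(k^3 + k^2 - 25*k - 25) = (k - 7)/(k^2 - 25)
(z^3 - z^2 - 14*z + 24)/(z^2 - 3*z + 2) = (z^2 + z - 12)/(z - 1)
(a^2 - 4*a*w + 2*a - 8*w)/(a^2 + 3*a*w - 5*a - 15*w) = (a^2 - 4*a*w + 2*a - 8*w)/(a^2 + 3*a*w - 5*a - 15*w)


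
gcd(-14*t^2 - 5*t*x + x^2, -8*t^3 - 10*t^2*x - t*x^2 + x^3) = 2*t + x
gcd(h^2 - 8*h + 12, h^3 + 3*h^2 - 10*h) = h - 2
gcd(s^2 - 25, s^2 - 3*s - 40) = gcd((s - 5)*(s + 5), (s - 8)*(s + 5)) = s + 5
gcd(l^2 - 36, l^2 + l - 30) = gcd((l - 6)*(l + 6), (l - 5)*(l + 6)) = l + 6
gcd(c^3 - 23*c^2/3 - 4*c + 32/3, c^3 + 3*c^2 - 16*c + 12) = c - 1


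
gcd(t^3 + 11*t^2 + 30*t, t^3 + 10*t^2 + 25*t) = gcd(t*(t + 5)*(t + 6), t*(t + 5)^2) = t^2 + 5*t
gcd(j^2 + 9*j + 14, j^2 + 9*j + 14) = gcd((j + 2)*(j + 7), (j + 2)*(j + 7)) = j^2 + 9*j + 14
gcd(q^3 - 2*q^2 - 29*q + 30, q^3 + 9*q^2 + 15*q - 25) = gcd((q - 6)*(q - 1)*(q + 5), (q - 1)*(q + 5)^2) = q^2 + 4*q - 5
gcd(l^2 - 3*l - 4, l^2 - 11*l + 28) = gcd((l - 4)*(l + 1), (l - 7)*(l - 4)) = l - 4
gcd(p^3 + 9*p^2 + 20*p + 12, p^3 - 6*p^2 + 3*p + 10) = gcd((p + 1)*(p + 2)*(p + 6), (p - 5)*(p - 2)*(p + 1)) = p + 1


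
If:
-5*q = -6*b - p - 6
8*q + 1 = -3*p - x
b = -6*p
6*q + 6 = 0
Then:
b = -66/35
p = 11/35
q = -1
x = 212/35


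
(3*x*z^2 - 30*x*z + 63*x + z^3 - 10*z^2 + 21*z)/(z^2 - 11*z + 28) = (3*x*z - 9*x + z^2 - 3*z)/(z - 4)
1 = 1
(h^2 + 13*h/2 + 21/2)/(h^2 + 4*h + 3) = (h + 7/2)/(h + 1)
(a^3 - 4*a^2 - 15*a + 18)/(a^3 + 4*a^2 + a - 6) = (a - 6)/(a + 2)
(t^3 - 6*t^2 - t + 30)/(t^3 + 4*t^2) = (t^3 - 6*t^2 - t + 30)/(t^2*(t + 4))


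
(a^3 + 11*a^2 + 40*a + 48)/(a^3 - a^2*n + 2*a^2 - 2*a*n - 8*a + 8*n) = (a^2 + 7*a + 12)/(a^2 - a*n - 2*a + 2*n)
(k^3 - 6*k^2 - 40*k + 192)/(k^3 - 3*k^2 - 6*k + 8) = (k^2 - 2*k - 48)/(k^2 + k - 2)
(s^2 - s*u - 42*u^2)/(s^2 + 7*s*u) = (s^2 - s*u - 42*u^2)/(s*(s + 7*u))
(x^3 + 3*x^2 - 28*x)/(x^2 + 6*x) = (x^2 + 3*x - 28)/(x + 6)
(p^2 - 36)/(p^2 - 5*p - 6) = (p + 6)/(p + 1)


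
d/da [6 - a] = -1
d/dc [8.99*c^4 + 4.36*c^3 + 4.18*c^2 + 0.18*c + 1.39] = 35.96*c^3 + 13.08*c^2 + 8.36*c + 0.18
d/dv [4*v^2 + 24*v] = 8*v + 24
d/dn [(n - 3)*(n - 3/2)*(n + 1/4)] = 3*n^2 - 17*n/2 + 27/8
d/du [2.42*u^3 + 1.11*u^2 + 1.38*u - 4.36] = 7.26*u^2 + 2.22*u + 1.38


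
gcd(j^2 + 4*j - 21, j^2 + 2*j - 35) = j + 7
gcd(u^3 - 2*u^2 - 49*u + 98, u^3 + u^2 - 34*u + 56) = u^2 + 5*u - 14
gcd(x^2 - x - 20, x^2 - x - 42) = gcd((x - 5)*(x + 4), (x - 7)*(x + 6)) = 1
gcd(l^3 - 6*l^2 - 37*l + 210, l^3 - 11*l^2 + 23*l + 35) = l^2 - 12*l + 35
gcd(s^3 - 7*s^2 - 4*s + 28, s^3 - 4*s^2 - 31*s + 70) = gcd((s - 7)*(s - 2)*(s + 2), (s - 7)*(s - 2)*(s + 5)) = s^2 - 9*s + 14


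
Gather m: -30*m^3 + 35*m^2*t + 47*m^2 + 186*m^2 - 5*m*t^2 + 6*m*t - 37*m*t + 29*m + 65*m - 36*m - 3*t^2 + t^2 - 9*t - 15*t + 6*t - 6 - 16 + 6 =-30*m^3 + m^2*(35*t + 233) + m*(-5*t^2 - 31*t + 58) - 2*t^2 - 18*t - 16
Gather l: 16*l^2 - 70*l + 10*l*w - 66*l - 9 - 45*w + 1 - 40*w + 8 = 16*l^2 + l*(10*w - 136) - 85*w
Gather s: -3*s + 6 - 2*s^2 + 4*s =-2*s^2 + s + 6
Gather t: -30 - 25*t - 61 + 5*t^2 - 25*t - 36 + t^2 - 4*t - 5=6*t^2 - 54*t - 132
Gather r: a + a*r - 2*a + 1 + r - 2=-a + r*(a + 1) - 1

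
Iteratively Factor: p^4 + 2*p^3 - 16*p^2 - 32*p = (p)*(p^3 + 2*p^2 - 16*p - 32) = p*(p - 4)*(p^2 + 6*p + 8) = p*(p - 4)*(p + 2)*(p + 4)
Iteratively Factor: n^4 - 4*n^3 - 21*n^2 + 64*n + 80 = (n - 4)*(n^3 - 21*n - 20) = (n - 4)*(n + 1)*(n^2 - n - 20) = (n - 4)*(n + 1)*(n + 4)*(n - 5)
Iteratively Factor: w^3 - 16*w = (w - 4)*(w^2 + 4*w) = (w - 4)*(w + 4)*(w)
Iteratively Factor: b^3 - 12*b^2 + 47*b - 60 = (b - 5)*(b^2 - 7*b + 12) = (b - 5)*(b - 3)*(b - 4)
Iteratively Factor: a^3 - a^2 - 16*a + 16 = (a - 1)*(a^2 - 16) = (a - 1)*(a + 4)*(a - 4)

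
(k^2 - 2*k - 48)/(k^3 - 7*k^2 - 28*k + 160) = (k + 6)/(k^2 + k - 20)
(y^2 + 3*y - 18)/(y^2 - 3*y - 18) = (-y^2 - 3*y + 18)/(-y^2 + 3*y + 18)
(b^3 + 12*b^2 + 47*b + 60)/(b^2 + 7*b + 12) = b + 5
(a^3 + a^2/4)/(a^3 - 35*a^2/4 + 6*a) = a*(4*a + 1)/(4*a^2 - 35*a + 24)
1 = 1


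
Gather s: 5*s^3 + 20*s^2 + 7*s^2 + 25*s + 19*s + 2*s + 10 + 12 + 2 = 5*s^3 + 27*s^2 + 46*s + 24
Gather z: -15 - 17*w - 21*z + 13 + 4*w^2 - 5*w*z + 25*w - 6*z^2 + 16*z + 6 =4*w^2 + 8*w - 6*z^2 + z*(-5*w - 5) + 4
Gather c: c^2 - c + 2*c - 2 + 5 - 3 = c^2 + c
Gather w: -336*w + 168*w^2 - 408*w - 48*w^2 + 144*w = 120*w^2 - 600*w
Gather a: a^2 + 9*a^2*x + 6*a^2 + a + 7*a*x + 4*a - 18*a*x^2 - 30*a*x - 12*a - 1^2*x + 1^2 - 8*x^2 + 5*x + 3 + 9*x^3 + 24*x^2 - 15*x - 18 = a^2*(9*x + 7) + a*(-18*x^2 - 23*x - 7) + 9*x^3 + 16*x^2 - 11*x - 14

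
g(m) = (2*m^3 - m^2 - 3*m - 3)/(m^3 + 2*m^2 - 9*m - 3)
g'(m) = (-3*m^2 - 4*m + 9)*(2*m^3 - m^2 - 3*m - 3)/(m^3 + 2*m^2 - 9*m - 3)^2 + (6*m^2 - 2*m - 3)/(m^3 + 2*m^2 - 9*m - 3) = (5*m^4 - 30*m^3 + 6*m^2 + 18*m - 18)/(m^6 + 4*m^5 - 14*m^4 - 42*m^3 + 69*m^2 + 54*m + 9)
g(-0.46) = -1.38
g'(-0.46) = -10.18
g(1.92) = -0.29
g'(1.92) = -3.11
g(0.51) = 0.65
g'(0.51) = -0.23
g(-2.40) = -1.79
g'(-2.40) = 2.09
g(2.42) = 11.06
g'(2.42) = -157.97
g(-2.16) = -1.36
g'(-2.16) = 1.55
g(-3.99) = -109.03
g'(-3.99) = 2104.40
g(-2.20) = -1.42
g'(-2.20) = 1.63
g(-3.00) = -3.80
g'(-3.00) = 5.32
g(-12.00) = 2.67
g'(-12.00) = 0.09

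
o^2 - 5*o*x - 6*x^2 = (o - 6*x)*(o + x)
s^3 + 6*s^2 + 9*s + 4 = (s + 1)^2*(s + 4)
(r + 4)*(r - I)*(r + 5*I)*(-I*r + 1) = -I*r^4 + 5*r^3 - 4*I*r^3 + 20*r^2 - I*r^2 + 5*r - 4*I*r + 20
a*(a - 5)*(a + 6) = a^3 + a^2 - 30*a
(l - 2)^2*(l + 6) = l^3 + 2*l^2 - 20*l + 24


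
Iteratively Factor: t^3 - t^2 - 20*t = (t)*(t^2 - t - 20) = t*(t + 4)*(t - 5)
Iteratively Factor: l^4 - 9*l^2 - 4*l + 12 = (l - 1)*(l^3 + l^2 - 8*l - 12) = (l - 1)*(l + 2)*(l^2 - l - 6) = (l - 3)*(l - 1)*(l + 2)*(l + 2)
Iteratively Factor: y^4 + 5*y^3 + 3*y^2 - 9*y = (y + 3)*(y^3 + 2*y^2 - 3*y) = y*(y + 3)*(y^2 + 2*y - 3) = y*(y - 1)*(y + 3)*(y + 3)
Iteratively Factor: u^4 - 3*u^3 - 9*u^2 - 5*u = (u)*(u^3 - 3*u^2 - 9*u - 5) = u*(u - 5)*(u^2 + 2*u + 1) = u*(u - 5)*(u + 1)*(u + 1)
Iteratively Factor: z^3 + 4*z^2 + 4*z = (z + 2)*(z^2 + 2*z) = z*(z + 2)*(z + 2)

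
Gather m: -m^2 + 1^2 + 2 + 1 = 4 - m^2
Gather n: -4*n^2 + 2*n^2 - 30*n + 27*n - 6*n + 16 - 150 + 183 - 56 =-2*n^2 - 9*n - 7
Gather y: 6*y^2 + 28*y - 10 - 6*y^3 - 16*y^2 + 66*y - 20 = -6*y^3 - 10*y^2 + 94*y - 30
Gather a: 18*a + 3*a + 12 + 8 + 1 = 21*a + 21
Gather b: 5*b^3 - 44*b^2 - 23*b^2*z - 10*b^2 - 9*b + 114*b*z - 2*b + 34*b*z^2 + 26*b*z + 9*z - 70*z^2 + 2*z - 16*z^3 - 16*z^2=5*b^3 + b^2*(-23*z - 54) + b*(34*z^2 + 140*z - 11) - 16*z^3 - 86*z^2 + 11*z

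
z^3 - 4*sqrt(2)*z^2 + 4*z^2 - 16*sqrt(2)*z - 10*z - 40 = (z + 4)*(z - 5*sqrt(2))*(z + sqrt(2))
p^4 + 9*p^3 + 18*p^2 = p^2*(p + 3)*(p + 6)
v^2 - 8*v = v*(v - 8)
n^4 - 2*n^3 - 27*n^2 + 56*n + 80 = (n - 4)^2*(n + 1)*(n + 5)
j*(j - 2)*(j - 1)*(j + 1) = j^4 - 2*j^3 - j^2 + 2*j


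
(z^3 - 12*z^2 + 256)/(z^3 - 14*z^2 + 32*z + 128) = (z + 4)/(z + 2)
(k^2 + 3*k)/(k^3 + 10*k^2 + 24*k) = (k + 3)/(k^2 + 10*k + 24)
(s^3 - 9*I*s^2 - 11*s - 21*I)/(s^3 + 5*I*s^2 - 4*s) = (s^2 - 10*I*s - 21)/(s*(s + 4*I))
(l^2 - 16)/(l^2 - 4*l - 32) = (l - 4)/(l - 8)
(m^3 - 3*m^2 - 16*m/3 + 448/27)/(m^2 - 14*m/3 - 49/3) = (9*m^2 - 48*m + 64)/(9*(m - 7))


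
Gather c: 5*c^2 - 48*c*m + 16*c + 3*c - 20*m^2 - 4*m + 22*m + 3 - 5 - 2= 5*c^2 + c*(19 - 48*m) - 20*m^2 + 18*m - 4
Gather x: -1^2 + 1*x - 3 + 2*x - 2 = 3*x - 6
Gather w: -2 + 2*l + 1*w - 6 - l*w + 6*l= 8*l + w*(1 - l) - 8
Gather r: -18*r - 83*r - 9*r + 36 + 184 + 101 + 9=330 - 110*r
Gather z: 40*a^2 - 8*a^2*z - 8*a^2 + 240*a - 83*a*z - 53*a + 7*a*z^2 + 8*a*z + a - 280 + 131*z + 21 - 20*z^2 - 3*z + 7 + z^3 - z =32*a^2 + 188*a + z^3 + z^2*(7*a - 20) + z*(-8*a^2 - 75*a + 127) - 252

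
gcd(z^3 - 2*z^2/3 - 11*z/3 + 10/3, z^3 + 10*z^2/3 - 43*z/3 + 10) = z^2 - 8*z/3 + 5/3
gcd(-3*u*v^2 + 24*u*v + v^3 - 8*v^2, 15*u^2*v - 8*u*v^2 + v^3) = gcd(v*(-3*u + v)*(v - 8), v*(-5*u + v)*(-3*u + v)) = 3*u*v - v^2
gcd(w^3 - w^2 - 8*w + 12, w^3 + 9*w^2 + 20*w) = 1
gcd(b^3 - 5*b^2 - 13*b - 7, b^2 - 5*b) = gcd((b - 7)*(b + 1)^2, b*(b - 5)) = 1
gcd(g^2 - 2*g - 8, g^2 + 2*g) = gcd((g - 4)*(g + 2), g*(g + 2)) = g + 2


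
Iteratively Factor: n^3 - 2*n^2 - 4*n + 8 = (n - 2)*(n^2 - 4) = (n - 2)^2*(n + 2)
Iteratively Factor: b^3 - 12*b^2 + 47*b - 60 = (b - 5)*(b^2 - 7*b + 12) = (b - 5)*(b - 3)*(b - 4)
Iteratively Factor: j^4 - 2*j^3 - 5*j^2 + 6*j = (j)*(j^3 - 2*j^2 - 5*j + 6) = j*(j + 2)*(j^2 - 4*j + 3) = j*(j - 3)*(j + 2)*(j - 1)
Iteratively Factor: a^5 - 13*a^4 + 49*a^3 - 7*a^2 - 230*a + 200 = (a - 1)*(a^4 - 12*a^3 + 37*a^2 + 30*a - 200) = (a - 5)*(a - 1)*(a^3 - 7*a^2 + 2*a + 40) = (a - 5)*(a - 1)*(a + 2)*(a^2 - 9*a + 20) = (a - 5)*(a - 4)*(a - 1)*(a + 2)*(a - 5)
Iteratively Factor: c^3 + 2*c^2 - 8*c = (c)*(c^2 + 2*c - 8) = c*(c - 2)*(c + 4)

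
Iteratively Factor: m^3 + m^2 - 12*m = (m - 3)*(m^2 + 4*m) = m*(m - 3)*(m + 4)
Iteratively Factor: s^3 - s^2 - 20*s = (s - 5)*(s^2 + 4*s) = (s - 5)*(s + 4)*(s)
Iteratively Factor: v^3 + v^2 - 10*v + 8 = (v - 2)*(v^2 + 3*v - 4) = (v - 2)*(v - 1)*(v + 4)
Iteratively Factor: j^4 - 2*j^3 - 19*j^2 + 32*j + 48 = (j + 1)*(j^3 - 3*j^2 - 16*j + 48) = (j + 1)*(j + 4)*(j^2 - 7*j + 12) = (j - 3)*(j + 1)*(j + 4)*(j - 4)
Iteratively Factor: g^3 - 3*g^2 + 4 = (g - 2)*(g^2 - g - 2) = (g - 2)*(g + 1)*(g - 2)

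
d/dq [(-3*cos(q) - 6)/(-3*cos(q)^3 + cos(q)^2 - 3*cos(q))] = 3*(cos(q) + 17*cos(2*q) + 3*cos(3*q) + 29)*sin(q)/(2*(3*sin(q)^2 + cos(q) - 6)^2*cos(q)^2)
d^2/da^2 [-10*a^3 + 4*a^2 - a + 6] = 8 - 60*a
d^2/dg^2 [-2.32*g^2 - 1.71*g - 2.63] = -4.64000000000000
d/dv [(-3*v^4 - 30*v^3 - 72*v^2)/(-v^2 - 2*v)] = 6*(v^3 + 8*v^2 + 20*v + 24)/(v^2 + 4*v + 4)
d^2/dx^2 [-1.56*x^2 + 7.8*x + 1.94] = -3.12000000000000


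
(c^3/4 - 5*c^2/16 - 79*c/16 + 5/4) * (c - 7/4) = c^4/4 - 3*c^3/4 - 281*c^2/64 + 633*c/64 - 35/16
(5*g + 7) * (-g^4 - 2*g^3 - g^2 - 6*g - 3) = -5*g^5 - 17*g^4 - 19*g^3 - 37*g^2 - 57*g - 21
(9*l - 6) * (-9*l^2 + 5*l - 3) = -81*l^3 + 99*l^2 - 57*l + 18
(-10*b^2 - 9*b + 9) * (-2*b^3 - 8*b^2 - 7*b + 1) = 20*b^5 + 98*b^4 + 124*b^3 - 19*b^2 - 72*b + 9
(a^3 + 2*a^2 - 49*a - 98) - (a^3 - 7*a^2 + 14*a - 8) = 9*a^2 - 63*a - 90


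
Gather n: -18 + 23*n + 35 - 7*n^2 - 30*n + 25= -7*n^2 - 7*n + 42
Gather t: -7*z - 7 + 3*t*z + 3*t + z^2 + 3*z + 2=t*(3*z + 3) + z^2 - 4*z - 5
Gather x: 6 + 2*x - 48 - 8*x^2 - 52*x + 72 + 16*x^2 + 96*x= 8*x^2 + 46*x + 30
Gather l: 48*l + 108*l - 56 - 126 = 156*l - 182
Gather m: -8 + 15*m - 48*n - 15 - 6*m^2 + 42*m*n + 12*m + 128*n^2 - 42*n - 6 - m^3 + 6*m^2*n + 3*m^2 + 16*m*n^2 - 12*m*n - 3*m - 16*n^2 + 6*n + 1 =-m^3 + m^2*(6*n - 3) + m*(16*n^2 + 30*n + 24) + 112*n^2 - 84*n - 28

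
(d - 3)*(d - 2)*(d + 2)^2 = d^4 - d^3 - 10*d^2 + 4*d + 24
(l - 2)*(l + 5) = l^2 + 3*l - 10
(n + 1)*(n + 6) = n^2 + 7*n + 6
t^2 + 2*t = t*(t + 2)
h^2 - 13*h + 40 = (h - 8)*(h - 5)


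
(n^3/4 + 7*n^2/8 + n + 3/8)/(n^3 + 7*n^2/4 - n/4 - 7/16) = 2*(2*n^3 + 7*n^2 + 8*n + 3)/(16*n^3 + 28*n^2 - 4*n - 7)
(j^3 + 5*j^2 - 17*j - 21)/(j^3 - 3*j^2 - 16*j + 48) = (j^2 + 8*j + 7)/(j^2 - 16)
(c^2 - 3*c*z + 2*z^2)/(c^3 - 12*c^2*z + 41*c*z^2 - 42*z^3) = (c - z)/(c^2 - 10*c*z + 21*z^2)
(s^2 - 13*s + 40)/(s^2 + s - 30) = (s - 8)/(s + 6)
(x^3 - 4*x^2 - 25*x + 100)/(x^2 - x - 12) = (x^2 - 25)/(x + 3)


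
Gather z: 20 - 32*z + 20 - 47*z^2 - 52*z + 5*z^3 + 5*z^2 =5*z^3 - 42*z^2 - 84*z + 40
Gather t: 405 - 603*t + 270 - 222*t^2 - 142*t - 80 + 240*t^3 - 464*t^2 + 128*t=240*t^3 - 686*t^2 - 617*t + 595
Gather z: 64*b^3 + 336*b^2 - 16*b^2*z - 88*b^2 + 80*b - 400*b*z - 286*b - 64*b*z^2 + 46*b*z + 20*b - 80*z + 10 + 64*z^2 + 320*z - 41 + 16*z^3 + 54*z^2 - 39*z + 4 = 64*b^3 + 248*b^2 - 186*b + 16*z^3 + z^2*(118 - 64*b) + z*(-16*b^2 - 354*b + 201) - 27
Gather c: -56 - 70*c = -70*c - 56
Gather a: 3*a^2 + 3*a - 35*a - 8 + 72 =3*a^2 - 32*a + 64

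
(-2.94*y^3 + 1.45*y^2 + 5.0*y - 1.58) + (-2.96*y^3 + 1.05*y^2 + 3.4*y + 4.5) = -5.9*y^3 + 2.5*y^2 + 8.4*y + 2.92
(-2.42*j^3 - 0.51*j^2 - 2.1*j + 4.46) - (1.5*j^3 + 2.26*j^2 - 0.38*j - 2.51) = -3.92*j^3 - 2.77*j^2 - 1.72*j + 6.97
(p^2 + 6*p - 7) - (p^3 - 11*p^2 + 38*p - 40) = -p^3 + 12*p^2 - 32*p + 33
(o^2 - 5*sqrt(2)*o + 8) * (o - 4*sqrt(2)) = o^3 - 9*sqrt(2)*o^2 + 48*o - 32*sqrt(2)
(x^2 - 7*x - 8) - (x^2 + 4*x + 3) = -11*x - 11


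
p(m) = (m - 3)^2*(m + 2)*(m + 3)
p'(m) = (m - 3)^2*(m + 2) + (m - 3)^2*(m + 3) + (m + 2)*(m + 3)*(2*m - 6)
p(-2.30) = -5.90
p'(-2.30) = 13.46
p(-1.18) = 26.08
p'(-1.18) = 33.65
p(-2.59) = -7.56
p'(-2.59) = -2.92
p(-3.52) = 33.60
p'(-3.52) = -97.03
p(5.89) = 585.83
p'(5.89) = 545.57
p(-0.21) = 51.46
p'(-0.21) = 15.13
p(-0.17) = 52.04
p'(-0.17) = 13.99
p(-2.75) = -6.20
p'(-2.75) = -14.38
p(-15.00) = 50544.00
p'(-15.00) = -13716.00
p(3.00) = 0.00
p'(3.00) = 0.00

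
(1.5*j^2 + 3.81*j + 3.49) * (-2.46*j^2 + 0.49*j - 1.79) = -3.69*j^4 - 8.6376*j^3 - 9.4035*j^2 - 5.1098*j - 6.2471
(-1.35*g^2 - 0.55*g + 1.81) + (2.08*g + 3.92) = -1.35*g^2 + 1.53*g + 5.73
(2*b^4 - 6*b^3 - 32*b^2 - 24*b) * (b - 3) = 2*b^5 - 12*b^4 - 14*b^3 + 72*b^2 + 72*b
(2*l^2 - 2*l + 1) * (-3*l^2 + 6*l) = -6*l^4 + 18*l^3 - 15*l^2 + 6*l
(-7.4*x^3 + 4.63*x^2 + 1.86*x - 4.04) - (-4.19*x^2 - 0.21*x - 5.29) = -7.4*x^3 + 8.82*x^2 + 2.07*x + 1.25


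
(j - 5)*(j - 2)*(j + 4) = j^3 - 3*j^2 - 18*j + 40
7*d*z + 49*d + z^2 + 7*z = (7*d + z)*(z + 7)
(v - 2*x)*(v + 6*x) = v^2 + 4*v*x - 12*x^2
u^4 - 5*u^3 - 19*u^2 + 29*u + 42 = (u - 7)*(u - 2)*(u + 1)*(u + 3)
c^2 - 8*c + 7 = (c - 7)*(c - 1)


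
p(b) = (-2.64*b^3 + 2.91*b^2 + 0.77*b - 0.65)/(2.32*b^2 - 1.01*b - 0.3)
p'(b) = (1.01 - 4.64*b)*(-2.64*b^3 + 2.91*b^2 + 0.77*b - 0.65)/(2.32*b^2 - 1.01*b - 0.3)^2 + (-7.92*b^2 + 5.82*b + 0.77)/(2.32*b^2 - 1.01*b - 0.3) = (-6.1248*b^4 + 5.3328*b^3 - 2.3495*b^2 + 1.27*b - 0.8875)/(5.3824*b^4 - 4.6864*b^3 - 0.3719*b^2 + 0.606*b + 0.09)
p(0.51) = -0.71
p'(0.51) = -12.45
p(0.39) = 0.19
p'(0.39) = -4.94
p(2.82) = -2.26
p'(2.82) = -1.21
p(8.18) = -8.49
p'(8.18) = -1.15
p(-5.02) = 6.37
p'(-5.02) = -1.16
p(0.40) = 0.14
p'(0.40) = -5.15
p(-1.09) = 1.51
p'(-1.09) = -1.63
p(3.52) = -3.09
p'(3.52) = -1.18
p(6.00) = -5.98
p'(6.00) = -1.15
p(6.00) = -5.98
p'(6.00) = -1.15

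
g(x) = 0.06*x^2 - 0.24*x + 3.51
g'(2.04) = 0.00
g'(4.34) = 0.28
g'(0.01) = -0.24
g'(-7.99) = -1.20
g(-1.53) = 4.02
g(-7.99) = 9.26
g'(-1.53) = -0.42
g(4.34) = 3.60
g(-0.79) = 3.74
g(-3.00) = 4.77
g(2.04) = 3.27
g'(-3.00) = -0.60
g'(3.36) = 0.16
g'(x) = 0.12*x - 0.24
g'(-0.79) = -0.33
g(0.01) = 3.51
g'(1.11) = -0.11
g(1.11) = 3.32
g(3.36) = 3.38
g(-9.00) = 10.53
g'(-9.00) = -1.32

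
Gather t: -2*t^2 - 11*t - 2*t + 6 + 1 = -2*t^2 - 13*t + 7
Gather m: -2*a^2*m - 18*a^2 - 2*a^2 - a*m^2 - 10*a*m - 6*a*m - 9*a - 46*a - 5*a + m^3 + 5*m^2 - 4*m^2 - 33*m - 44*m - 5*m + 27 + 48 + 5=-20*a^2 - 60*a + m^3 + m^2*(1 - a) + m*(-2*a^2 - 16*a - 82) + 80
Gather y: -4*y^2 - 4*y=-4*y^2 - 4*y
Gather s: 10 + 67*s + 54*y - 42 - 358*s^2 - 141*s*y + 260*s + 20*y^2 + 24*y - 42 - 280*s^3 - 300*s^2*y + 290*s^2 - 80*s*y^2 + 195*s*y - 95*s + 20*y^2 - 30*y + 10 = -280*s^3 + s^2*(-300*y - 68) + s*(-80*y^2 + 54*y + 232) + 40*y^2 + 48*y - 64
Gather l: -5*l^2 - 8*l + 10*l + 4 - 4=-5*l^2 + 2*l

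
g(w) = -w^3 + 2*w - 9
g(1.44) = -9.11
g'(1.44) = -4.22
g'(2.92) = -23.58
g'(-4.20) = -50.92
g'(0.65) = 0.73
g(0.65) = -7.97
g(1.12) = -8.16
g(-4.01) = 47.46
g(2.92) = -28.06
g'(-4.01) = -46.24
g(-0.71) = -10.06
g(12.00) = -1713.00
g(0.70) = -7.94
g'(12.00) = -430.00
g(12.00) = -1713.00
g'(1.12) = -1.76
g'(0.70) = 0.53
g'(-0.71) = 0.49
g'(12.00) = -430.00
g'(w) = 2 - 3*w^2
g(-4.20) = 56.69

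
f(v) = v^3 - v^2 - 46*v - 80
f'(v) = 3*v^2 - 2*v - 46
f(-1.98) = -0.60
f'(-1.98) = -30.28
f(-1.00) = -36.00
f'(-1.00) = -41.00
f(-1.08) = -32.75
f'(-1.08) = -40.34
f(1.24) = -136.67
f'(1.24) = -43.87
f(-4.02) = 23.79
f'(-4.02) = 10.52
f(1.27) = -137.98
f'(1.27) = -43.70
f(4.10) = -216.49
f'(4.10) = -3.77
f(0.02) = -80.92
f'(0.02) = -46.04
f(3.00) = -200.00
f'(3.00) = -25.00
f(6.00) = -176.00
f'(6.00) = 50.00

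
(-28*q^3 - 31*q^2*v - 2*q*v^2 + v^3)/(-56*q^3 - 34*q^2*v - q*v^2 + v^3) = (q + v)/(2*q + v)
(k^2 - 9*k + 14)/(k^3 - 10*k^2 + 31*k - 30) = (k - 7)/(k^2 - 8*k + 15)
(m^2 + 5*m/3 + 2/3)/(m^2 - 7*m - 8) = (m + 2/3)/(m - 8)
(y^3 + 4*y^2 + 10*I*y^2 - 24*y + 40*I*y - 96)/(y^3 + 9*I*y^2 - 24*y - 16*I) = (y^2 + y*(4 + 6*I) + 24*I)/(y^2 + 5*I*y - 4)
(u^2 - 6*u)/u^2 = (u - 6)/u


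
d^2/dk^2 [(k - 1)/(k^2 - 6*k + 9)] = 2*(k + 3)/(k^4 - 12*k^3 + 54*k^2 - 108*k + 81)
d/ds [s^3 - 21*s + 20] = 3*s^2 - 21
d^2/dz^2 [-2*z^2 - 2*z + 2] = -4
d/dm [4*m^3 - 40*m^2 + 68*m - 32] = 12*m^2 - 80*m + 68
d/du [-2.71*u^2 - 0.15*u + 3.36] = -5.42*u - 0.15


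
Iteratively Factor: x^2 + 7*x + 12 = (x + 3)*(x + 4)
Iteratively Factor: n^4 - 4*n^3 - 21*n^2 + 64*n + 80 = (n - 4)*(n^3 - 21*n - 20) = (n - 4)*(n + 1)*(n^2 - n - 20) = (n - 4)*(n + 1)*(n + 4)*(n - 5)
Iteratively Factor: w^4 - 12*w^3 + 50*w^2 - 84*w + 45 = (w - 3)*(w^3 - 9*w^2 + 23*w - 15) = (w - 3)^2*(w^2 - 6*w + 5) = (w - 5)*(w - 3)^2*(w - 1)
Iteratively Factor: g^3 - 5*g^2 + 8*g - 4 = (g - 2)*(g^2 - 3*g + 2) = (g - 2)^2*(g - 1)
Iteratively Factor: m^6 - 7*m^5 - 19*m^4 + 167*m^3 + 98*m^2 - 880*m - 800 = (m + 1)*(m^5 - 8*m^4 - 11*m^3 + 178*m^2 - 80*m - 800) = (m + 1)*(m + 2)*(m^4 - 10*m^3 + 9*m^2 + 160*m - 400) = (m - 4)*(m + 1)*(m + 2)*(m^3 - 6*m^2 - 15*m + 100) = (m - 5)*(m - 4)*(m + 1)*(m + 2)*(m^2 - m - 20) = (m - 5)^2*(m - 4)*(m + 1)*(m + 2)*(m + 4)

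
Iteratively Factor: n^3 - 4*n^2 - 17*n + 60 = (n - 5)*(n^2 + n - 12) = (n - 5)*(n - 3)*(n + 4)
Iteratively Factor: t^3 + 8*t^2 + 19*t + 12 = (t + 4)*(t^2 + 4*t + 3) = (t + 3)*(t + 4)*(t + 1)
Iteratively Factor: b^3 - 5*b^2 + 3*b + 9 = (b - 3)*(b^2 - 2*b - 3) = (b - 3)*(b + 1)*(b - 3)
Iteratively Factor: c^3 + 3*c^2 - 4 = (c + 2)*(c^2 + c - 2) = (c + 2)^2*(c - 1)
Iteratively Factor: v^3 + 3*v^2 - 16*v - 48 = (v - 4)*(v^2 + 7*v + 12) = (v - 4)*(v + 3)*(v + 4)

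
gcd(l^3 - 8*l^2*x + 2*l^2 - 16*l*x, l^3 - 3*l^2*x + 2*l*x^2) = l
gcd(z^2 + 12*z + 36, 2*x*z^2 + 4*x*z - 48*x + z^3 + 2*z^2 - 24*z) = z + 6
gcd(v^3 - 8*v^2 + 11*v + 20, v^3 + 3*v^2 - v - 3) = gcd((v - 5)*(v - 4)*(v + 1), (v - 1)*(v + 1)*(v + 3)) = v + 1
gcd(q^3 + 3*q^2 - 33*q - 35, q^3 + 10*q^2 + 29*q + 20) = q + 1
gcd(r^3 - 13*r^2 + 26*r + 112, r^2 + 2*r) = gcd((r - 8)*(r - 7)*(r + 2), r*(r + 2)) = r + 2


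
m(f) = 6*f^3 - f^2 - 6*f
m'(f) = 18*f^2 - 2*f - 6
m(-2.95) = -145.04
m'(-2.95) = 156.54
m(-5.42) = -952.18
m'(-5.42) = 533.62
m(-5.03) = -758.70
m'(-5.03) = 459.48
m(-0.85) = 0.69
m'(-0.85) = 8.70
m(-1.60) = -17.54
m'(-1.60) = 43.28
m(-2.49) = -83.89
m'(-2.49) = 110.58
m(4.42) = 472.05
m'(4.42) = 336.82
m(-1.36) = -8.78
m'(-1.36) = 30.01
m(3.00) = 135.00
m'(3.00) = 150.00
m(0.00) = 0.00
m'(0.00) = -6.00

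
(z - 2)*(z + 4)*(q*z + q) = q*z^3 + 3*q*z^2 - 6*q*z - 8*q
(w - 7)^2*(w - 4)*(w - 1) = w^4 - 19*w^3 + 123*w^2 - 301*w + 196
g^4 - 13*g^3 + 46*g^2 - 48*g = g*(g - 8)*(g - 3)*(g - 2)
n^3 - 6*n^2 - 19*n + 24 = (n - 8)*(n - 1)*(n + 3)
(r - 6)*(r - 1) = r^2 - 7*r + 6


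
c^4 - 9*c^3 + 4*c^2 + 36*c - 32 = (c - 8)*(c - 2)*(c - 1)*(c + 2)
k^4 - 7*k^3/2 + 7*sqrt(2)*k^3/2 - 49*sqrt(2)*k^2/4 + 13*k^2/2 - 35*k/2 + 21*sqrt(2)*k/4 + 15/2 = (k - 3)*(k - 1/2)*(k + sqrt(2))*(k + 5*sqrt(2)/2)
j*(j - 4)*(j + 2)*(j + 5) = j^4 + 3*j^3 - 18*j^2 - 40*j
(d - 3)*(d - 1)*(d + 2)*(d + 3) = d^4 + d^3 - 11*d^2 - 9*d + 18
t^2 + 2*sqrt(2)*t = t*(t + 2*sqrt(2))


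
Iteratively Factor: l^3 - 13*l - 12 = (l + 1)*(l^2 - l - 12) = (l + 1)*(l + 3)*(l - 4)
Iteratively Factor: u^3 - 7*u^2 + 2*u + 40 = (u + 2)*(u^2 - 9*u + 20) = (u - 4)*(u + 2)*(u - 5)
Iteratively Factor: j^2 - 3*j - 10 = (j + 2)*(j - 5)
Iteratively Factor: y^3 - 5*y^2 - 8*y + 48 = (y + 3)*(y^2 - 8*y + 16) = (y - 4)*(y + 3)*(y - 4)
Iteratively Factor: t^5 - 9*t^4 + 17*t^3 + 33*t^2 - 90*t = (t + 2)*(t^4 - 11*t^3 + 39*t^2 - 45*t) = (t - 5)*(t + 2)*(t^3 - 6*t^2 + 9*t) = (t - 5)*(t - 3)*(t + 2)*(t^2 - 3*t) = t*(t - 5)*(t - 3)*(t + 2)*(t - 3)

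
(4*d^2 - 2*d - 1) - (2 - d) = 4*d^2 - d - 3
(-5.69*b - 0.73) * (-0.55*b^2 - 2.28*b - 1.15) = 3.1295*b^3 + 13.3747*b^2 + 8.2079*b + 0.8395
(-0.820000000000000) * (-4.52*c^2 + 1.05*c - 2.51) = 3.7064*c^2 - 0.861*c + 2.0582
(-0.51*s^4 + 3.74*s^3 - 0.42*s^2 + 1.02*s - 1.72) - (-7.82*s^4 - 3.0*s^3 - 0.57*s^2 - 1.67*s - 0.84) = 7.31*s^4 + 6.74*s^3 + 0.15*s^2 + 2.69*s - 0.88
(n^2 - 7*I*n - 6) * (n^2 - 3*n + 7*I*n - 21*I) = n^4 - 3*n^3 + 43*n^2 - 129*n - 42*I*n + 126*I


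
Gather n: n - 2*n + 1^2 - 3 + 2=-n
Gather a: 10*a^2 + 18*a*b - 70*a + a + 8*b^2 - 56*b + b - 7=10*a^2 + a*(18*b - 69) + 8*b^2 - 55*b - 7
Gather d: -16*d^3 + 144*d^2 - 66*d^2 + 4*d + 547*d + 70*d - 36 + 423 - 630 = -16*d^3 + 78*d^2 + 621*d - 243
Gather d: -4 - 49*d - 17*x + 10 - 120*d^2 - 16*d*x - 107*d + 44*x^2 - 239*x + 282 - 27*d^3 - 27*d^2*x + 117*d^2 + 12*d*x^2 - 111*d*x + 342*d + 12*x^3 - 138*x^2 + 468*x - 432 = -27*d^3 + d^2*(-27*x - 3) + d*(12*x^2 - 127*x + 186) + 12*x^3 - 94*x^2 + 212*x - 144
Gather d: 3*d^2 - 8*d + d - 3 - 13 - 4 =3*d^2 - 7*d - 20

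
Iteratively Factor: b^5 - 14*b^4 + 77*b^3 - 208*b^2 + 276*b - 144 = (b - 2)*(b^4 - 12*b^3 + 53*b^2 - 102*b + 72) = (b - 3)*(b - 2)*(b^3 - 9*b^2 + 26*b - 24) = (b - 3)^2*(b - 2)*(b^2 - 6*b + 8) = (b - 3)^2*(b - 2)^2*(b - 4)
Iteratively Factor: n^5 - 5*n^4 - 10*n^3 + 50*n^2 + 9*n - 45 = (n - 1)*(n^4 - 4*n^3 - 14*n^2 + 36*n + 45) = (n - 5)*(n - 1)*(n^3 + n^2 - 9*n - 9) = (n - 5)*(n - 1)*(n + 1)*(n^2 - 9) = (n - 5)*(n - 1)*(n + 1)*(n + 3)*(n - 3)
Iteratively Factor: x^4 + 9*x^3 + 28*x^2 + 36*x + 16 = (x + 4)*(x^3 + 5*x^2 + 8*x + 4) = (x + 1)*(x + 4)*(x^2 + 4*x + 4) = (x + 1)*(x + 2)*(x + 4)*(x + 2)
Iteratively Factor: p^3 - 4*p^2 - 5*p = (p)*(p^2 - 4*p - 5) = p*(p - 5)*(p + 1)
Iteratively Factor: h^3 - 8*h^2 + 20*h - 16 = (h - 2)*(h^2 - 6*h + 8) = (h - 4)*(h - 2)*(h - 2)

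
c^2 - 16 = (c - 4)*(c + 4)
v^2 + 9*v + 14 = (v + 2)*(v + 7)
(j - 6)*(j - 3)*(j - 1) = j^3 - 10*j^2 + 27*j - 18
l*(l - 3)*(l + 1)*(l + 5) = l^4 + 3*l^3 - 13*l^2 - 15*l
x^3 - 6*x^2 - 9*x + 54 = (x - 6)*(x - 3)*(x + 3)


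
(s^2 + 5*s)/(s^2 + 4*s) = (s + 5)/(s + 4)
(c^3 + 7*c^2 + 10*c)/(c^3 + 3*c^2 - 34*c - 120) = c*(c + 2)/(c^2 - 2*c - 24)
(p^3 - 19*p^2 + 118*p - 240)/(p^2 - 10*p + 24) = (p^2 - 13*p + 40)/(p - 4)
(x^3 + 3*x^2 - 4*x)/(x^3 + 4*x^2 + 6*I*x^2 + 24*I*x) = (x - 1)/(x + 6*I)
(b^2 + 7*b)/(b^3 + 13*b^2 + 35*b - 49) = b/(b^2 + 6*b - 7)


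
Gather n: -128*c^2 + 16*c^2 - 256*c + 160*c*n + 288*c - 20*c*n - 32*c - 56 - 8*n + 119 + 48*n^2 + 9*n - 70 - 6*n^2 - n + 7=-112*c^2 + 140*c*n + 42*n^2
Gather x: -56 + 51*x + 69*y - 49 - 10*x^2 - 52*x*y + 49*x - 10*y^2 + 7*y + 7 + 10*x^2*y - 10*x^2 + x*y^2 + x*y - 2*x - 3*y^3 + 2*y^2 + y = x^2*(10*y - 20) + x*(y^2 - 51*y + 98) - 3*y^3 - 8*y^2 + 77*y - 98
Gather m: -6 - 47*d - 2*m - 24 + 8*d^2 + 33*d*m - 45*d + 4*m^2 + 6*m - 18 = 8*d^2 - 92*d + 4*m^2 + m*(33*d + 4) - 48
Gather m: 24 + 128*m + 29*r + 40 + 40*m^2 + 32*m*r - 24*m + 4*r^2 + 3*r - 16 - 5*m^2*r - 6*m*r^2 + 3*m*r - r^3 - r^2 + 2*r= m^2*(40 - 5*r) + m*(-6*r^2 + 35*r + 104) - r^3 + 3*r^2 + 34*r + 48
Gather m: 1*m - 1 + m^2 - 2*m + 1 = m^2 - m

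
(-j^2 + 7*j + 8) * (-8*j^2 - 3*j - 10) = 8*j^4 - 53*j^3 - 75*j^2 - 94*j - 80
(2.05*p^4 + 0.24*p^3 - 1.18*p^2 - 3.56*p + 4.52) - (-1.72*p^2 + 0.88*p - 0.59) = 2.05*p^4 + 0.24*p^3 + 0.54*p^2 - 4.44*p + 5.11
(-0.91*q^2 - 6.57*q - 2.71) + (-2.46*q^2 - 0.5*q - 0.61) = -3.37*q^2 - 7.07*q - 3.32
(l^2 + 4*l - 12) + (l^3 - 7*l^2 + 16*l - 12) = l^3 - 6*l^2 + 20*l - 24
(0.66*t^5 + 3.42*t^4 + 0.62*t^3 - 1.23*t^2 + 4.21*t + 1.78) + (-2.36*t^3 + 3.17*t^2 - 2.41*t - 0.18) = 0.66*t^5 + 3.42*t^4 - 1.74*t^3 + 1.94*t^2 + 1.8*t + 1.6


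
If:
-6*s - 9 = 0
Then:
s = -3/2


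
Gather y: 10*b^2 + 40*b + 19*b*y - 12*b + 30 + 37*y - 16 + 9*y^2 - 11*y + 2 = 10*b^2 + 28*b + 9*y^2 + y*(19*b + 26) + 16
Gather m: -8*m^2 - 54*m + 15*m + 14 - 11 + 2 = -8*m^2 - 39*m + 5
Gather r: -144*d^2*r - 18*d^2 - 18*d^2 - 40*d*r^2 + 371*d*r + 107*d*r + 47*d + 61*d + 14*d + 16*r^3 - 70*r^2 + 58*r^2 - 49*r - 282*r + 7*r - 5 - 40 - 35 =-36*d^2 + 122*d + 16*r^3 + r^2*(-40*d - 12) + r*(-144*d^2 + 478*d - 324) - 80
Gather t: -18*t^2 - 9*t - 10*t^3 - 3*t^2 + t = -10*t^3 - 21*t^2 - 8*t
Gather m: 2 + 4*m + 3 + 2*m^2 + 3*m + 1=2*m^2 + 7*m + 6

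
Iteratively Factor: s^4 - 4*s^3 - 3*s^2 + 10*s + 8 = (s - 2)*(s^3 - 2*s^2 - 7*s - 4) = (s - 2)*(s + 1)*(s^2 - 3*s - 4) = (s - 4)*(s - 2)*(s + 1)*(s + 1)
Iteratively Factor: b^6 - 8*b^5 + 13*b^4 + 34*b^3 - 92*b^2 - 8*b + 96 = (b + 1)*(b^5 - 9*b^4 + 22*b^3 + 12*b^2 - 104*b + 96) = (b - 3)*(b + 1)*(b^4 - 6*b^3 + 4*b^2 + 24*b - 32) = (b - 3)*(b - 2)*(b + 1)*(b^3 - 4*b^2 - 4*b + 16) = (b - 3)*(b - 2)*(b + 1)*(b + 2)*(b^2 - 6*b + 8) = (b - 4)*(b - 3)*(b - 2)*(b + 1)*(b + 2)*(b - 2)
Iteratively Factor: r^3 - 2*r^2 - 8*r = (r - 4)*(r^2 + 2*r) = r*(r - 4)*(r + 2)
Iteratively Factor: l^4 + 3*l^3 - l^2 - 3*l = (l - 1)*(l^3 + 4*l^2 + 3*l) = (l - 1)*(l + 1)*(l^2 + 3*l) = l*(l - 1)*(l + 1)*(l + 3)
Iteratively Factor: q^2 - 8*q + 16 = (q - 4)*(q - 4)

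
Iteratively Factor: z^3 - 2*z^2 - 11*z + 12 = (z - 1)*(z^2 - z - 12) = (z - 1)*(z + 3)*(z - 4)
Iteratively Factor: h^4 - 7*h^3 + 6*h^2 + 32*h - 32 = (h - 4)*(h^3 - 3*h^2 - 6*h + 8) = (h - 4)*(h + 2)*(h^2 - 5*h + 4) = (h - 4)*(h - 1)*(h + 2)*(h - 4)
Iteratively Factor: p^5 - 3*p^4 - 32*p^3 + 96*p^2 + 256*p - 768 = (p - 4)*(p^4 + p^3 - 28*p^2 - 16*p + 192) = (p - 4)*(p + 4)*(p^3 - 3*p^2 - 16*p + 48) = (p - 4)*(p - 3)*(p + 4)*(p^2 - 16) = (p - 4)^2*(p - 3)*(p + 4)*(p + 4)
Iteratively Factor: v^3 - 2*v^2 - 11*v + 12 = (v - 4)*(v^2 + 2*v - 3) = (v - 4)*(v - 1)*(v + 3)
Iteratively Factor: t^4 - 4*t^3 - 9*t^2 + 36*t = (t - 3)*(t^3 - t^2 - 12*t) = t*(t - 3)*(t^2 - t - 12) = t*(t - 4)*(t - 3)*(t + 3)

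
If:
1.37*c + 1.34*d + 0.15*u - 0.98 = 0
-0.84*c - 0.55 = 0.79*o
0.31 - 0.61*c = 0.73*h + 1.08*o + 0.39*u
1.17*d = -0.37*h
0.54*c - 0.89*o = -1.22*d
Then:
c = -1.50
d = 1.32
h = -4.16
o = 0.90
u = 8.45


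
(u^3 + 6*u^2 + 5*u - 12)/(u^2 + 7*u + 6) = (u^3 + 6*u^2 + 5*u - 12)/(u^2 + 7*u + 6)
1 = 1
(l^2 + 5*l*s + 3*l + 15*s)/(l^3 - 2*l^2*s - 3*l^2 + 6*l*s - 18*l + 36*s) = (-l - 5*s)/(-l^2 + 2*l*s + 6*l - 12*s)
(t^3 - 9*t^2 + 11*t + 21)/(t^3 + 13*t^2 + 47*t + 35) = (t^2 - 10*t + 21)/(t^2 + 12*t + 35)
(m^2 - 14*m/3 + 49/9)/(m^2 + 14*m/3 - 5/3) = (9*m^2 - 42*m + 49)/(3*(3*m^2 + 14*m - 5))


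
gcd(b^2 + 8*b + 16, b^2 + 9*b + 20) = b + 4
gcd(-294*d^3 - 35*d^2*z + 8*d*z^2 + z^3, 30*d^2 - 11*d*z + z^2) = -6*d + z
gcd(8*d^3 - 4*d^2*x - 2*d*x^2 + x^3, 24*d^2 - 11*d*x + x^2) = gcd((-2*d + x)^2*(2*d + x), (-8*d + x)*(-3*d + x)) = 1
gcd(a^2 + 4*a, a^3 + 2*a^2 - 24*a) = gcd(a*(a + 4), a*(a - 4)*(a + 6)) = a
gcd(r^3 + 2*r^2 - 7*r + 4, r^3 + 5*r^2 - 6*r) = r - 1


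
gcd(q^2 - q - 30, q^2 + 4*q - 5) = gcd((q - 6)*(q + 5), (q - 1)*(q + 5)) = q + 5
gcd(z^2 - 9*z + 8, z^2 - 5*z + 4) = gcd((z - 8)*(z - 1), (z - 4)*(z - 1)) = z - 1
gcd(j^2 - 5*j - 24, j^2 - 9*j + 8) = j - 8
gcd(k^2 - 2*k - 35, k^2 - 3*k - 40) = k + 5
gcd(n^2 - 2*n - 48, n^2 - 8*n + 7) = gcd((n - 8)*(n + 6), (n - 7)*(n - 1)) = 1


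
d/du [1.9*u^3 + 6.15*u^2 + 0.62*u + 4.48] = 5.7*u^2 + 12.3*u + 0.62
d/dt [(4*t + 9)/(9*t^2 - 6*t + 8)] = 2*(-18*t^2 - 81*t + 43)/(81*t^4 - 108*t^3 + 180*t^2 - 96*t + 64)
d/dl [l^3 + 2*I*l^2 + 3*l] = 3*l^2 + 4*I*l + 3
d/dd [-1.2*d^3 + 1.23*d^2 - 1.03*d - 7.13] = -3.6*d^2 + 2.46*d - 1.03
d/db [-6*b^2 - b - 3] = -12*b - 1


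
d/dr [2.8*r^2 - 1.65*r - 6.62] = 5.6*r - 1.65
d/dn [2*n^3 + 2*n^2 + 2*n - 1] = 6*n^2 + 4*n + 2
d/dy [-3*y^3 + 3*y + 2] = 3 - 9*y^2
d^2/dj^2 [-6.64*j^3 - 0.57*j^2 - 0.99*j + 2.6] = -39.84*j - 1.14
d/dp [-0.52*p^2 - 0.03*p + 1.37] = -1.04*p - 0.03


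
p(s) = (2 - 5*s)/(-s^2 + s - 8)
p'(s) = (2 - 5*s)*(2*s - 1)/(-s^2 + s - 8)^2 - 5/(-s^2 + s - 8) = (5*s^2 - 5*s - (2*s - 1)*(5*s - 2) + 40)/(s^2 - s + 8)^2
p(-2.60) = -0.86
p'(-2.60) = -0.02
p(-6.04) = -0.64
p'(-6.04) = -0.07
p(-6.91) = -0.58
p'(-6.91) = -0.06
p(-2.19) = -0.86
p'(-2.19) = 0.02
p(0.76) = 0.23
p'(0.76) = 0.62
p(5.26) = 0.80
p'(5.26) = -0.09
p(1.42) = 0.59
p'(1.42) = 0.45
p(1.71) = 0.71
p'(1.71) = 0.36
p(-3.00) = -0.85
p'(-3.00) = -0.05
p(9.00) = 0.54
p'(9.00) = -0.05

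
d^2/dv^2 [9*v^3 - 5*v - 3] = 54*v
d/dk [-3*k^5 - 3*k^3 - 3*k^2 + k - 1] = -15*k^4 - 9*k^2 - 6*k + 1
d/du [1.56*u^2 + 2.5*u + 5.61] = 3.12*u + 2.5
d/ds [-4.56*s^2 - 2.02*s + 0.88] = -9.12*s - 2.02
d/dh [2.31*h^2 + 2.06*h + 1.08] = 4.62*h + 2.06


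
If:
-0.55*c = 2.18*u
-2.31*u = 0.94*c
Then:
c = 0.00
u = 0.00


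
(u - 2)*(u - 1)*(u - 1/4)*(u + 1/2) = u^4 - 11*u^3/4 + 9*u^2/8 + 7*u/8 - 1/4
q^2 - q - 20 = (q - 5)*(q + 4)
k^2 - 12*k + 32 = (k - 8)*(k - 4)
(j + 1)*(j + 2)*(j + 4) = j^3 + 7*j^2 + 14*j + 8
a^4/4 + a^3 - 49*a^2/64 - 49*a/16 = a*(a/4 + 1)*(a - 7/4)*(a + 7/4)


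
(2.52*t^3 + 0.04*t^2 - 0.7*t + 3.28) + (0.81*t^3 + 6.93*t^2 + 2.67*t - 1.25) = 3.33*t^3 + 6.97*t^2 + 1.97*t + 2.03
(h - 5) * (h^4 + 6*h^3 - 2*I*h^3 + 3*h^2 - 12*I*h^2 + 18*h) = h^5 + h^4 - 2*I*h^4 - 27*h^3 - 2*I*h^3 + 3*h^2 + 60*I*h^2 - 90*h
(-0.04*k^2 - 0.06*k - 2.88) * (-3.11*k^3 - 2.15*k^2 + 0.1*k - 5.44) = 0.1244*k^5 + 0.2726*k^4 + 9.0818*k^3 + 6.4036*k^2 + 0.0384*k + 15.6672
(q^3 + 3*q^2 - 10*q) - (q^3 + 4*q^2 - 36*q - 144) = -q^2 + 26*q + 144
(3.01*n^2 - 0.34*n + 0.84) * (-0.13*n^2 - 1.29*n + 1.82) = -0.3913*n^4 - 3.8387*n^3 + 5.8076*n^2 - 1.7024*n + 1.5288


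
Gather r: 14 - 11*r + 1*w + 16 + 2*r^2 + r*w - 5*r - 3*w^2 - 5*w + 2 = 2*r^2 + r*(w - 16) - 3*w^2 - 4*w + 32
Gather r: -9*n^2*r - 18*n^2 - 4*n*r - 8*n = -18*n^2 - 8*n + r*(-9*n^2 - 4*n)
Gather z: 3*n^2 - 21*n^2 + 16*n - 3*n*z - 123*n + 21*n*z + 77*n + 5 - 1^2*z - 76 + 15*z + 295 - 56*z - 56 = -18*n^2 - 30*n + z*(18*n - 42) + 168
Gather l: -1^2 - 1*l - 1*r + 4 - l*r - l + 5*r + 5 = l*(-r - 2) + 4*r + 8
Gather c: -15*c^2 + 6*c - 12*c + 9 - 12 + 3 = -15*c^2 - 6*c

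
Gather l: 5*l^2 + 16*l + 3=5*l^2 + 16*l + 3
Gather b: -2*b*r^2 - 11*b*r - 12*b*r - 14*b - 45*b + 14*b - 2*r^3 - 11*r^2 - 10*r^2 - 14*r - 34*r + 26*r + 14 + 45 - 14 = b*(-2*r^2 - 23*r - 45) - 2*r^3 - 21*r^2 - 22*r + 45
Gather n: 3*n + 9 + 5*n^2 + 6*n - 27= 5*n^2 + 9*n - 18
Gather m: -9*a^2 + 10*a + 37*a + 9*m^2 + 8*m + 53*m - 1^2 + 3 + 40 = -9*a^2 + 47*a + 9*m^2 + 61*m + 42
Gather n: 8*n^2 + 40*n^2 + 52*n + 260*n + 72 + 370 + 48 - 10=48*n^2 + 312*n + 480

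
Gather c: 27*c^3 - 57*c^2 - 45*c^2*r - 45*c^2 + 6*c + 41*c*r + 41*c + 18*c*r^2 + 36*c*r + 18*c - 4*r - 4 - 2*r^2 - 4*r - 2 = 27*c^3 + c^2*(-45*r - 102) + c*(18*r^2 + 77*r + 65) - 2*r^2 - 8*r - 6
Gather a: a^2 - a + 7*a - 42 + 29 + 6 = a^2 + 6*a - 7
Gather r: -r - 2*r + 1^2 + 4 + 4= 9 - 3*r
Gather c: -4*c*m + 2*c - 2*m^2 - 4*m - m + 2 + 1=c*(2 - 4*m) - 2*m^2 - 5*m + 3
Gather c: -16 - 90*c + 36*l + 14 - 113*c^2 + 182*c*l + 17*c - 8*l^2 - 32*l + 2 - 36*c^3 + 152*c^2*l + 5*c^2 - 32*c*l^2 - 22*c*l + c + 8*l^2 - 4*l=-36*c^3 + c^2*(152*l - 108) + c*(-32*l^2 + 160*l - 72)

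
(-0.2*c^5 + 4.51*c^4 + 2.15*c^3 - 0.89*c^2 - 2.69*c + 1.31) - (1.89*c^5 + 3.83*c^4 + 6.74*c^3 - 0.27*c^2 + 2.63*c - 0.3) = -2.09*c^5 + 0.68*c^4 - 4.59*c^3 - 0.62*c^2 - 5.32*c + 1.61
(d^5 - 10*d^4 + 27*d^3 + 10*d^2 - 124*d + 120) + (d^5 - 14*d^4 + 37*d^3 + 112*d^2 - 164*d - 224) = 2*d^5 - 24*d^4 + 64*d^3 + 122*d^2 - 288*d - 104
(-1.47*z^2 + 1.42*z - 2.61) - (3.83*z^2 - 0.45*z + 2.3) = -5.3*z^2 + 1.87*z - 4.91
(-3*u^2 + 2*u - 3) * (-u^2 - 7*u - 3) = 3*u^4 + 19*u^3 - 2*u^2 + 15*u + 9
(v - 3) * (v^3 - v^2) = v^4 - 4*v^3 + 3*v^2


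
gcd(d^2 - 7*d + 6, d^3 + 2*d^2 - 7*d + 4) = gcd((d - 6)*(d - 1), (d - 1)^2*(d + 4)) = d - 1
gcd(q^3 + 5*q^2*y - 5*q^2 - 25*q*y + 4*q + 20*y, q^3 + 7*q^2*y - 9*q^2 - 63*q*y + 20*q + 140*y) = q - 4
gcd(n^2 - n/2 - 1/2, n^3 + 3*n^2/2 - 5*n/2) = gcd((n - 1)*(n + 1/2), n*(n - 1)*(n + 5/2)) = n - 1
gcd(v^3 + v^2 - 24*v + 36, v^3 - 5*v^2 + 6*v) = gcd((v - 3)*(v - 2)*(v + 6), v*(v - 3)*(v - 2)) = v^2 - 5*v + 6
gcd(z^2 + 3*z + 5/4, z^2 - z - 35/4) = z + 5/2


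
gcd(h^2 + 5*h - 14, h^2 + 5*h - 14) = h^2 + 5*h - 14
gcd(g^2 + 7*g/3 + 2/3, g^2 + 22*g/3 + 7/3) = g + 1/3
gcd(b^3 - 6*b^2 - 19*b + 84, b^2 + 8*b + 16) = b + 4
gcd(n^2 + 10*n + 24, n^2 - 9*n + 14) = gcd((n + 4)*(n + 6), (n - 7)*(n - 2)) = 1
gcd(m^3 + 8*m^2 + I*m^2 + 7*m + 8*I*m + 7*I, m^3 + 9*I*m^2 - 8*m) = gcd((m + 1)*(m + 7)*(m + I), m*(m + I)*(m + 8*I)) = m + I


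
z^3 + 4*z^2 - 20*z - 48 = (z - 4)*(z + 2)*(z + 6)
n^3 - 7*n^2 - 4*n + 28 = (n - 7)*(n - 2)*(n + 2)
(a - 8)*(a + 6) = a^2 - 2*a - 48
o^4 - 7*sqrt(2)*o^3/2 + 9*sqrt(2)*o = o*(o - 3*sqrt(2))*(o - 3*sqrt(2)/2)*(o + sqrt(2))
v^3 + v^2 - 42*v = v*(v - 6)*(v + 7)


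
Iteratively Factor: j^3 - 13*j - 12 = (j - 4)*(j^2 + 4*j + 3) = (j - 4)*(j + 1)*(j + 3)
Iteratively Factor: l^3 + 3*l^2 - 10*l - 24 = (l + 4)*(l^2 - l - 6) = (l - 3)*(l + 4)*(l + 2)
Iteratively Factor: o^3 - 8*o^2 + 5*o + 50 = (o - 5)*(o^2 - 3*o - 10) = (o - 5)*(o + 2)*(o - 5)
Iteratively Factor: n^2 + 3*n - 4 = (n - 1)*(n + 4)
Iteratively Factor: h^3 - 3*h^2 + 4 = (h - 2)*(h^2 - h - 2) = (h - 2)*(h + 1)*(h - 2)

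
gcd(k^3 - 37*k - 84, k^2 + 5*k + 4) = k + 4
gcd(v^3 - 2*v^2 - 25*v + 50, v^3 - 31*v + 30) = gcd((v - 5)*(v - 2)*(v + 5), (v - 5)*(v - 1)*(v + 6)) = v - 5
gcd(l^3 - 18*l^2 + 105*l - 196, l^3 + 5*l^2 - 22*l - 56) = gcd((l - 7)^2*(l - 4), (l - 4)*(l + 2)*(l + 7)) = l - 4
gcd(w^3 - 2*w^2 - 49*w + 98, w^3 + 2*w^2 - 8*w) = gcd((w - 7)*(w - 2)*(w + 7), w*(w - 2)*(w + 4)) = w - 2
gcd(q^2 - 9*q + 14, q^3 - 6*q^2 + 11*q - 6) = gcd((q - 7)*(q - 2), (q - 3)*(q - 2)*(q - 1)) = q - 2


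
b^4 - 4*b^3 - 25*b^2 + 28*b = b*(b - 7)*(b - 1)*(b + 4)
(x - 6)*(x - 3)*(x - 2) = x^3 - 11*x^2 + 36*x - 36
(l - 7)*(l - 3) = l^2 - 10*l + 21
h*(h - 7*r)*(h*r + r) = h^3*r - 7*h^2*r^2 + h^2*r - 7*h*r^2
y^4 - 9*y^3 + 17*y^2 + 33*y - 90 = (y - 5)*(y - 3)^2*(y + 2)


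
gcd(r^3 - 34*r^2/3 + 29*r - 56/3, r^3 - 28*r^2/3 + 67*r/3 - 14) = r^2 - 10*r/3 + 7/3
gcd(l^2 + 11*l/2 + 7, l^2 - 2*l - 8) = l + 2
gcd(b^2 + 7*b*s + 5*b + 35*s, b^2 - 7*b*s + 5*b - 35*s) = b + 5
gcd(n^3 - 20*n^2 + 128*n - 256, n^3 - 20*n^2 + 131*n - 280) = n - 8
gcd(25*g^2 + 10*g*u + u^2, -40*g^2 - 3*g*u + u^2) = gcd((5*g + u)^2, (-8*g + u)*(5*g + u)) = 5*g + u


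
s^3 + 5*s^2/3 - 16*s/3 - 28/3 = (s - 7/3)*(s + 2)^2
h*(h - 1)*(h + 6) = h^3 + 5*h^2 - 6*h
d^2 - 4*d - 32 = (d - 8)*(d + 4)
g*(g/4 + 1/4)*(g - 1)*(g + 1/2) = g^4/4 + g^3/8 - g^2/4 - g/8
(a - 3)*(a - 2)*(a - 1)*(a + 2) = a^4 - 4*a^3 - a^2 + 16*a - 12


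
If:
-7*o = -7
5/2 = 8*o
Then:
No Solution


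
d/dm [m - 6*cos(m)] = 6*sin(m) + 1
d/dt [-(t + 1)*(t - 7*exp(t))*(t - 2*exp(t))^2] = (t - 2*exp(t))*((-t + 7*exp(t))*(t - 2*exp(t)) + 2*(t + 1)*(t - 7*exp(t))*(2*exp(t) - 1) + (t + 1)*(t - 2*exp(t))*(7*exp(t) - 1))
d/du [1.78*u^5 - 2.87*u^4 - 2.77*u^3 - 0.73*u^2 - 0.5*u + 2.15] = 8.9*u^4 - 11.48*u^3 - 8.31*u^2 - 1.46*u - 0.5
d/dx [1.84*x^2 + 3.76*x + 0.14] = 3.68*x + 3.76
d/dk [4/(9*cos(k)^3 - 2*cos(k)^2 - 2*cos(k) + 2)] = 4*(27*cos(k)^2 - 4*cos(k) - 2)*sin(k)/(9*cos(k)^3 - 2*cos(k)^2 - 2*cos(k) + 2)^2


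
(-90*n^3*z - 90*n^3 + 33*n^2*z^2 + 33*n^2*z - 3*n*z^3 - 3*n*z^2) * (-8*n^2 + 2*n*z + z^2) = 720*n^5*z + 720*n^5 - 444*n^4*z^2 - 444*n^4*z + 27*n^2*z^4 + 27*n^2*z^3 - 3*n*z^5 - 3*n*z^4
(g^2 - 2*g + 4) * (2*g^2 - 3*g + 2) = 2*g^4 - 7*g^3 + 16*g^2 - 16*g + 8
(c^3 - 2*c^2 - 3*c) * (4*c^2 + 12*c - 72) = 4*c^5 + 4*c^4 - 108*c^3 + 108*c^2 + 216*c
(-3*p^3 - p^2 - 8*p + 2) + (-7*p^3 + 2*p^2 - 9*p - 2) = -10*p^3 + p^2 - 17*p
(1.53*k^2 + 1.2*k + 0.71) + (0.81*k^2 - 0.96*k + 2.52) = 2.34*k^2 + 0.24*k + 3.23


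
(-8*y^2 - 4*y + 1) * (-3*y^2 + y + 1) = 24*y^4 + 4*y^3 - 15*y^2 - 3*y + 1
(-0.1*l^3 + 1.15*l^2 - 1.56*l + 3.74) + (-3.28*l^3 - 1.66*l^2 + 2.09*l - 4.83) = -3.38*l^3 - 0.51*l^2 + 0.53*l - 1.09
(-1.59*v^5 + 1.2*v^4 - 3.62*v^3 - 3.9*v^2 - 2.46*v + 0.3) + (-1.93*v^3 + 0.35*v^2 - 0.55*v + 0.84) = -1.59*v^5 + 1.2*v^4 - 5.55*v^3 - 3.55*v^2 - 3.01*v + 1.14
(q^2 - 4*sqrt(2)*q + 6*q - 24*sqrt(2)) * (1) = q^2 - 4*sqrt(2)*q + 6*q - 24*sqrt(2)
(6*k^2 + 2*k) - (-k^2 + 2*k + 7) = 7*k^2 - 7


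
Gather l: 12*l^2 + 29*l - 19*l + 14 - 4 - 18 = 12*l^2 + 10*l - 8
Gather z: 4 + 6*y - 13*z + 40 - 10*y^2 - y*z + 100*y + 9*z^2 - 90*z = -10*y^2 + 106*y + 9*z^2 + z*(-y - 103) + 44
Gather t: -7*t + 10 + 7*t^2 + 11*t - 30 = 7*t^2 + 4*t - 20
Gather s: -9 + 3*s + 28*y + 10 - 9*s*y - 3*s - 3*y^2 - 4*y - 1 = -9*s*y - 3*y^2 + 24*y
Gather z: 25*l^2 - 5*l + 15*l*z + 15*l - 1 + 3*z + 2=25*l^2 + 10*l + z*(15*l + 3) + 1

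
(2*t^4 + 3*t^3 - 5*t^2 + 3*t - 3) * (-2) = -4*t^4 - 6*t^3 + 10*t^2 - 6*t + 6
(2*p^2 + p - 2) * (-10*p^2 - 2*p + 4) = -20*p^4 - 14*p^3 + 26*p^2 + 8*p - 8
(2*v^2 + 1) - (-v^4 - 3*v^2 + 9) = v^4 + 5*v^2 - 8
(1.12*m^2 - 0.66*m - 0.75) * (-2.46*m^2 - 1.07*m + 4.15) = -2.7552*m^4 + 0.4252*m^3 + 7.1992*m^2 - 1.9365*m - 3.1125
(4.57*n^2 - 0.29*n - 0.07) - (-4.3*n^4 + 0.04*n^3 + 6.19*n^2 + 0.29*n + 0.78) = 4.3*n^4 - 0.04*n^3 - 1.62*n^2 - 0.58*n - 0.85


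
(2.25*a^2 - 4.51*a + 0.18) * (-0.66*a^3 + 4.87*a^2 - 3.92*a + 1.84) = -1.485*a^5 + 13.9341*a^4 - 30.9025*a^3 + 22.6958*a^2 - 9.004*a + 0.3312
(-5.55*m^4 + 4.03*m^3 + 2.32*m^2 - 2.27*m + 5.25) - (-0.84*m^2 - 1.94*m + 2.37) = -5.55*m^4 + 4.03*m^3 + 3.16*m^2 - 0.33*m + 2.88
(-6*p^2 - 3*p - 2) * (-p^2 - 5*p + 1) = 6*p^4 + 33*p^3 + 11*p^2 + 7*p - 2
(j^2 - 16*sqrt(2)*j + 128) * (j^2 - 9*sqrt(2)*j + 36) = j^4 - 25*sqrt(2)*j^3 + 452*j^2 - 1728*sqrt(2)*j + 4608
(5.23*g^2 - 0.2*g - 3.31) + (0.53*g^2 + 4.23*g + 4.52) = 5.76*g^2 + 4.03*g + 1.21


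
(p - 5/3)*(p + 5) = p^2 + 10*p/3 - 25/3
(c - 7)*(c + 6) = c^2 - c - 42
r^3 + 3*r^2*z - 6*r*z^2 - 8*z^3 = (r - 2*z)*(r + z)*(r + 4*z)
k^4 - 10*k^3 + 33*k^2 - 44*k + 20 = (k - 5)*(k - 2)^2*(k - 1)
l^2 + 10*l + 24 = (l + 4)*(l + 6)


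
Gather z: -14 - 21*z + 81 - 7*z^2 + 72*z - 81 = -7*z^2 + 51*z - 14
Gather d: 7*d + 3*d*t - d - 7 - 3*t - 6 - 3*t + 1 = d*(3*t + 6) - 6*t - 12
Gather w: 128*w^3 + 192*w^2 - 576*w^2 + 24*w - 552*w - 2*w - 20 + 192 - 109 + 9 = 128*w^3 - 384*w^2 - 530*w + 72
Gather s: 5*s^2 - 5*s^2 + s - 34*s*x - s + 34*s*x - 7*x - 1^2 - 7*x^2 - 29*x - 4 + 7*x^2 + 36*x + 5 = 0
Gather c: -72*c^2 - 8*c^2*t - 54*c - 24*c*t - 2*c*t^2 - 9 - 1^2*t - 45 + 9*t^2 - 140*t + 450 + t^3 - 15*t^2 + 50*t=c^2*(-8*t - 72) + c*(-2*t^2 - 24*t - 54) + t^3 - 6*t^2 - 91*t + 396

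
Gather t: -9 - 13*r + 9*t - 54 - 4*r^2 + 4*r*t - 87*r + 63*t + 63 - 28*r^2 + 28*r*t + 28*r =-32*r^2 - 72*r + t*(32*r + 72)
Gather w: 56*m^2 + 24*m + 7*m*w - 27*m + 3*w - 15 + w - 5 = 56*m^2 - 3*m + w*(7*m + 4) - 20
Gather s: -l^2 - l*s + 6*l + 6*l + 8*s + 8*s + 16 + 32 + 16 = -l^2 + 12*l + s*(16 - l) + 64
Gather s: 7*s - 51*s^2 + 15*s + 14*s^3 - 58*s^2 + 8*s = 14*s^3 - 109*s^2 + 30*s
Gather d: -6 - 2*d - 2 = -2*d - 8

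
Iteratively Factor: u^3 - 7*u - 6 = (u + 1)*(u^2 - u - 6) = (u - 3)*(u + 1)*(u + 2)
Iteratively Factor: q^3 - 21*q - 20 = (q - 5)*(q^2 + 5*q + 4) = (q - 5)*(q + 4)*(q + 1)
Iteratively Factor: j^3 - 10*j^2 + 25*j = (j - 5)*(j^2 - 5*j) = j*(j - 5)*(j - 5)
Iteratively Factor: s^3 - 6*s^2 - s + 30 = (s - 3)*(s^2 - 3*s - 10) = (s - 3)*(s + 2)*(s - 5)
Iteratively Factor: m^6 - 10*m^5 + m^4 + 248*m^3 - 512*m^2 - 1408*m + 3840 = (m + 3)*(m^5 - 13*m^4 + 40*m^3 + 128*m^2 - 896*m + 1280) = (m - 5)*(m + 3)*(m^4 - 8*m^3 + 128*m - 256) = (m - 5)*(m - 4)*(m + 3)*(m^3 - 4*m^2 - 16*m + 64) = (m - 5)*(m - 4)^2*(m + 3)*(m^2 - 16) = (m - 5)*(m - 4)^3*(m + 3)*(m + 4)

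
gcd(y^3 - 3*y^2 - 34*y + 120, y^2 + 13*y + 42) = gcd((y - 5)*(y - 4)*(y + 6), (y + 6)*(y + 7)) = y + 6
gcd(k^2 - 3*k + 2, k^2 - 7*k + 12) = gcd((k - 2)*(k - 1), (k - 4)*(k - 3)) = 1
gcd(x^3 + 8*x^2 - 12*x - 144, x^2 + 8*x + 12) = x + 6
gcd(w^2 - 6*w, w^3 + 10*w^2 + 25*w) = w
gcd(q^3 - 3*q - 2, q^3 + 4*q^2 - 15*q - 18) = q + 1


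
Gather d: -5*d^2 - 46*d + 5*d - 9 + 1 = -5*d^2 - 41*d - 8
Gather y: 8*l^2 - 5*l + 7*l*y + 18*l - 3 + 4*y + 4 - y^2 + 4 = 8*l^2 + 13*l - y^2 + y*(7*l + 4) + 5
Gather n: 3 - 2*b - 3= -2*b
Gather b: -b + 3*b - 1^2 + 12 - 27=2*b - 16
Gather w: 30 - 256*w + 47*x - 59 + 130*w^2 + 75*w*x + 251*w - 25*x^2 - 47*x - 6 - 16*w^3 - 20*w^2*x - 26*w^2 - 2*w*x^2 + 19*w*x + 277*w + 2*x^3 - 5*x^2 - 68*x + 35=-16*w^3 + w^2*(104 - 20*x) + w*(-2*x^2 + 94*x + 272) + 2*x^3 - 30*x^2 - 68*x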